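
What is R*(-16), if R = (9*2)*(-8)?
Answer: 2304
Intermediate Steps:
R = -144 (R = 18*(-8) = -144)
R*(-16) = -144*(-16) = 2304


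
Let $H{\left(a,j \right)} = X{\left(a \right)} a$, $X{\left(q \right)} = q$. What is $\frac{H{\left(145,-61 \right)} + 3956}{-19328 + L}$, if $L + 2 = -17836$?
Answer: $- \frac{24981}{37166} \approx -0.67215$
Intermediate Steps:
$L = -17838$ ($L = -2 - 17836 = -17838$)
$H{\left(a,j \right)} = a^{2}$ ($H{\left(a,j \right)} = a a = a^{2}$)
$\frac{H{\left(145,-61 \right)} + 3956}{-19328 + L} = \frac{145^{2} + 3956}{-19328 - 17838} = \frac{21025 + 3956}{-37166} = 24981 \left(- \frac{1}{37166}\right) = - \frac{24981}{37166}$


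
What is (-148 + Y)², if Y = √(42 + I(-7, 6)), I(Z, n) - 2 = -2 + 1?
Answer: (148 - √43)² ≈ 20006.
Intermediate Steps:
I(Z, n) = 1 (I(Z, n) = 2 + (-2 + 1) = 2 - 1 = 1)
Y = √43 (Y = √(42 + 1) = √43 ≈ 6.5574)
(-148 + Y)² = (-148 + √43)²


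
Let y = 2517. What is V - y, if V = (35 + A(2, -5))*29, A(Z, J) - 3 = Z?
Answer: -1357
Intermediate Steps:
A(Z, J) = 3 + Z
V = 1160 (V = (35 + (3 + 2))*29 = (35 + 5)*29 = 40*29 = 1160)
V - y = 1160 - 1*2517 = 1160 - 2517 = -1357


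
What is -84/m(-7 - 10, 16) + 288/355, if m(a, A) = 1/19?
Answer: -566292/355 ≈ -1595.2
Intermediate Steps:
m(a, A) = 1/19
-84/m(-7 - 10, 16) + 288/355 = -84/1/19 + 288/355 = -84*19 + 288*(1/355) = -1596 + 288/355 = -566292/355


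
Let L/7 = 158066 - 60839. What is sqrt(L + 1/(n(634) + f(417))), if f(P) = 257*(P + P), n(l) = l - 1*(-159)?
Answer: 4*sqrt(1968660986448310)/215131 ≈ 824.98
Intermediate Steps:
L = 680589 (L = 7*(158066 - 60839) = 7*97227 = 680589)
n(l) = 159 + l (n(l) = l + 159 = 159 + l)
f(P) = 514*P (f(P) = 257*(2*P) = 514*P)
sqrt(L + 1/(n(634) + f(417))) = sqrt(680589 + 1/((159 + 634) + 514*417)) = sqrt(680589 + 1/(793 + 214338)) = sqrt(680589 + 1/215131) = sqrt(146415792160/215131) = 4*sqrt(1968660986448310)/215131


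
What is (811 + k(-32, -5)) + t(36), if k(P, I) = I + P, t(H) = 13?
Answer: 787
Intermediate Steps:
(811 + k(-32, -5)) + t(36) = (811 + (-5 - 32)) + 13 = (811 - 37) + 13 = 774 + 13 = 787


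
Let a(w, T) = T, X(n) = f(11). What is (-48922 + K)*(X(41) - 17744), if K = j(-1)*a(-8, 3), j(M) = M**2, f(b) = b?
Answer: 867480627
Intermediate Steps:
X(n) = 11
K = 3 (K = (-1)**2*3 = 1*3 = 3)
(-48922 + K)*(X(41) - 17744) = (-48922 + 3)*(11 - 17744) = -48919*(-17733) = 867480627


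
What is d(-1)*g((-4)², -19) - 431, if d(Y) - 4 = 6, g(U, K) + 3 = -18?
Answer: -641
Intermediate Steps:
g(U, K) = -21 (g(U, K) = -3 - 18 = -21)
d(Y) = 10 (d(Y) = 4 + 6 = 10)
d(-1)*g((-4)², -19) - 431 = 10*(-21) - 431 = -210 - 431 = -641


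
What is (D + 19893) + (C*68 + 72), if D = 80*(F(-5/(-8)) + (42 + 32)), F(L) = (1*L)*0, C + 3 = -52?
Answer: 22145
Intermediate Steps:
C = -55 (C = -3 - 52 = -55)
F(L) = 0 (F(L) = L*0 = 0)
D = 5920 (D = 80*(0 + (42 + 32)) = 80*(0 + 74) = 80*74 = 5920)
(D + 19893) + (C*68 + 72) = (5920 + 19893) + (-55*68 + 72) = 25813 + (-3740 + 72) = 25813 - 3668 = 22145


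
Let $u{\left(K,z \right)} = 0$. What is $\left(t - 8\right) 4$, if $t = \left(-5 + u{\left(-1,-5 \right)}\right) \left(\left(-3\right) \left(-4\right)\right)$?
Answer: $-272$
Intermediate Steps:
$t = -60$ ($t = \left(-5 + 0\right) \left(\left(-3\right) \left(-4\right)\right) = \left(-5\right) 12 = -60$)
$\left(t - 8\right) 4 = \left(-60 - 8\right) 4 = \left(-68\right) 4 = -272$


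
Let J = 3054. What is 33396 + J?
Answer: 36450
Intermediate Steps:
33396 + J = 33396 + 3054 = 36450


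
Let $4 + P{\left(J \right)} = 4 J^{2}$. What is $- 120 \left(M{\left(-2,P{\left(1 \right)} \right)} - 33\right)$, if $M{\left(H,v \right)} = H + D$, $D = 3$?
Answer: $3840$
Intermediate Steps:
$P{\left(J \right)} = -4 + 4 J^{2}$
$M{\left(H,v \right)} = 3 + H$ ($M{\left(H,v \right)} = H + 3 = 3 + H$)
$- 120 \left(M{\left(-2,P{\left(1 \right)} \right)} - 33\right) = - 120 \left(\left(3 - 2\right) - 33\right) = - 120 \left(1 - 33\right) = \left(-120\right) \left(-32\right) = 3840$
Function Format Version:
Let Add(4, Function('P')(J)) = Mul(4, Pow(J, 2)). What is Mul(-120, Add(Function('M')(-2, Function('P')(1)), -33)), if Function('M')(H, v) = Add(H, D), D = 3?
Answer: 3840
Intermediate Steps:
Function('P')(J) = Add(-4, Mul(4, Pow(J, 2)))
Function('M')(H, v) = Add(3, H) (Function('M')(H, v) = Add(H, 3) = Add(3, H))
Mul(-120, Add(Function('M')(-2, Function('P')(1)), -33)) = Mul(-120, Add(Add(3, -2), -33)) = Mul(-120, Add(1, -33)) = Mul(-120, -32) = 3840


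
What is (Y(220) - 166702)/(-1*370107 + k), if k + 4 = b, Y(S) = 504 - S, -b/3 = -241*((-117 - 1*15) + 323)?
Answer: 83209/116009 ≈ 0.71726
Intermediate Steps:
b = 138093 (b = -(-723)*((-117 - 1*15) + 323) = -(-723)*((-117 - 15) + 323) = -(-723)*(-132 + 323) = -(-723)*191 = -3*(-46031) = 138093)
k = 138089 (k = -4 + 138093 = 138089)
(Y(220) - 166702)/(-1*370107 + k) = ((504 - 1*220) - 166702)/(-1*370107 + 138089) = ((504 - 220) - 166702)/(-370107 + 138089) = (284 - 166702)/(-232018) = -166418*(-1/232018) = 83209/116009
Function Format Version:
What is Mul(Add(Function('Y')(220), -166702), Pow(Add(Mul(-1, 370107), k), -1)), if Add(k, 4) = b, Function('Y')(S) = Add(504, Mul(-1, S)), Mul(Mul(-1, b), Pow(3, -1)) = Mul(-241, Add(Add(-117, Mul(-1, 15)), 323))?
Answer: Rational(83209, 116009) ≈ 0.71726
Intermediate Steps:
b = 138093 (b = Mul(-3, Mul(-241, Add(Add(-117, Mul(-1, 15)), 323))) = Mul(-3, Mul(-241, Add(Add(-117, -15), 323))) = Mul(-3, Mul(-241, Add(-132, 323))) = Mul(-3, Mul(-241, 191)) = Mul(-3, -46031) = 138093)
k = 138089 (k = Add(-4, 138093) = 138089)
Mul(Add(Function('Y')(220), -166702), Pow(Add(Mul(-1, 370107), k), -1)) = Mul(Add(Add(504, Mul(-1, 220)), -166702), Pow(Add(Mul(-1, 370107), 138089), -1)) = Mul(Add(Add(504, -220), -166702), Pow(Add(-370107, 138089), -1)) = Mul(Add(284, -166702), Pow(-232018, -1)) = Mul(-166418, Rational(-1, 232018)) = Rational(83209, 116009)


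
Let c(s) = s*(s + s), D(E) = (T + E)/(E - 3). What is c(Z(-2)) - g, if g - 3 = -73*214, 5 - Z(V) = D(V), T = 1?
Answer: 391627/25 ≈ 15665.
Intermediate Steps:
D(E) = (1 + E)/(-3 + E) (D(E) = (1 + E)/(E - 3) = (1 + E)/(-3 + E))
Z(V) = 5 - (1 + V)/(-3 + V)
c(s) = 2*s² (c(s) = s*(2*s) = 2*s²)
g = -15619 (g = 3 - 73*214 = 3 - 15622 = -15619)
c(Z(-2)) - g = 2*(4*(-4 - 2)/(-3 - 2))² - 1*(-15619) = 2*(4*(-6)/(-5))² + 15619 = 2*(4*(-⅕)*(-6))² + 15619 = 2*(24/5)² + 15619 = 2*(576/25) + 15619 = 1152/25 + 15619 = 391627/25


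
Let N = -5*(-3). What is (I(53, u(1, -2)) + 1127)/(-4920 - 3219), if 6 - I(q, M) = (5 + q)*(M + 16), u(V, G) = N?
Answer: 665/8139 ≈ 0.081705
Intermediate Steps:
N = 15
u(V, G) = 15
I(q, M) = 6 - (5 + q)*(16 + M) (I(q, M) = 6 - (5 + q)*(M + 16) = 6 - (5 + q)*(16 + M))
(I(53, u(1, -2)) + 1127)/(-4920 - 3219) = ((-74 - 16*53 - 5*15 - 1*15*53) + 1127)/(-4920 - 3219) = ((-74 - 848 - 75 - 795) + 1127)/(-8139) = (-1792 + 1127)*(-1/8139) = -665*(-1/8139) = 665/8139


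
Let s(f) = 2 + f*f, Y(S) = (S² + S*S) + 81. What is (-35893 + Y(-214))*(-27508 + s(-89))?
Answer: -1092451300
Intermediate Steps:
Y(S) = 81 + 2*S² (Y(S) = (S² + S²) + 81 = 2*S² + 81 = 81 + 2*S²)
s(f) = 2 + f²
(-35893 + Y(-214))*(-27508 + s(-89)) = (-35893 + (81 + 2*(-214)²))*(-27508 + (2 + (-89)²)) = (-35893 + (81 + 2*45796))*(-27508 + (2 + 7921)) = (-35893 + (81 + 91592))*(-27508 + 7923) = (-35893 + 91673)*(-19585) = 55780*(-19585) = -1092451300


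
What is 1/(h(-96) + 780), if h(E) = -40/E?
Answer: 12/9365 ≈ 0.0012814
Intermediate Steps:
1/(h(-96) + 780) = 1/(-40/(-96) + 780) = 1/(-40*(-1/96) + 780) = 1/(5/12 + 780) = 1/(9365/12) = 12/9365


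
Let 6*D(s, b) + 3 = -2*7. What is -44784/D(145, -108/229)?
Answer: 268704/17 ≈ 15806.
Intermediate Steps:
D(s, b) = -17/6 (D(s, b) = -1/2 + (-2*7)/6 = -1/2 + (1/6)*(-14) = -1/2 - 7/3 = -17/6)
-44784/D(145, -108/229) = -44784/(-17/6) = -44784*(-6/17) = 268704/17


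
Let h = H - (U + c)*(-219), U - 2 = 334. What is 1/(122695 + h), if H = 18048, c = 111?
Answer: 1/238636 ≈ 4.1905e-6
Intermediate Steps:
U = 336 (U = 2 + 334 = 336)
h = 115941 (h = 18048 - (336 + 111)*(-219) = 18048 - 447*(-219) = 18048 - 1*(-97893) = 18048 + 97893 = 115941)
1/(122695 + h) = 1/(122695 + 115941) = 1/238636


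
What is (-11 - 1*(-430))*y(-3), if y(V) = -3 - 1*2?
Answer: -2095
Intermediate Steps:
y(V) = -5 (y(V) = -3 - 2 = -5)
(-11 - 1*(-430))*y(-3) = (-11 - 1*(-430))*(-5) = (-11 + 430)*(-5) = 419*(-5) = -2095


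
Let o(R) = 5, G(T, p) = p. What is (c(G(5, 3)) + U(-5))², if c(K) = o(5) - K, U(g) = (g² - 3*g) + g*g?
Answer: 4489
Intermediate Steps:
U(g) = -3*g + 2*g² (U(g) = (g² - 3*g) + g² = -3*g + 2*g²)
c(K) = 5 - K
(c(G(5, 3)) + U(-5))² = ((5 - 1*3) - 5*(-3 + 2*(-5)))² = ((5 - 3) - 5*(-3 - 10))² = (2 - 5*(-13))² = (2 + 65)² = 67² = 4489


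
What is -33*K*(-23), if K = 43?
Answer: 32637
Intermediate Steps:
-33*K*(-23) = -33*43*(-23) = -1419*(-23) = 32637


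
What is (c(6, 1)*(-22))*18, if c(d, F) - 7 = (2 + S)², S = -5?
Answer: -6336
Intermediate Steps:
c(d, F) = 16 (c(d, F) = 7 + (2 - 5)² = 7 + (-3)² = 7 + 9 = 16)
(c(6, 1)*(-22))*18 = (16*(-22))*18 = -352*18 = -6336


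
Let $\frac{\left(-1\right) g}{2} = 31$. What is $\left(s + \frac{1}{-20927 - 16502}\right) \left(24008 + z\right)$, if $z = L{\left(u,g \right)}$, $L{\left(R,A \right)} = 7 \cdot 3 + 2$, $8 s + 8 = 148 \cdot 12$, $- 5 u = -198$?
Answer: $\frac{28397116864}{5347} \approx 5.3108 \cdot 10^{6}$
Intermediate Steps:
$g = -62$ ($g = \left(-2\right) 31 = -62$)
$u = \frac{198}{5}$ ($u = \left(- \frac{1}{5}\right) \left(-198\right) = \frac{198}{5} \approx 39.6$)
$s = 221$ ($s = -1 + \frac{148 \cdot 12}{8} = -1 + \frac{1}{8} \cdot 1776 = -1 + 222 = 221$)
$L{\left(R,A \right)} = 23$ ($L{\left(R,A \right)} = 21 + 2 = 23$)
$z = 23$
$\left(s + \frac{1}{-20927 - 16502}\right) \left(24008 + z\right) = \left(221 + \frac{1}{-20927 - 16502}\right) \left(24008 + 23\right) = \left(221 + \frac{1}{-37429}\right) 24031 = \left(221 - \frac{1}{37429}\right) 24031 = \frac{8271808}{37429} \cdot 24031 = \frac{28397116864}{5347}$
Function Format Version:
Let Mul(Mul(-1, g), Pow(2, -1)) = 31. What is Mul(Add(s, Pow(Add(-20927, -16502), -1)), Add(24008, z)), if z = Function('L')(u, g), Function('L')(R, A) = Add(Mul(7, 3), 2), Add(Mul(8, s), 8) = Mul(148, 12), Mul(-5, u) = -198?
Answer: Rational(28397116864, 5347) ≈ 5.3108e+6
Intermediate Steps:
g = -62 (g = Mul(-2, 31) = -62)
u = Rational(198, 5) (u = Mul(Rational(-1, 5), -198) = Rational(198, 5) ≈ 39.600)
s = 221 (s = Add(-1, Mul(Rational(1, 8), Mul(148, 12))) = Add(-1, Mul(Rational(1, 8), 1776)) = Add(-1, 222) = 221)
Function('L')(R, A) = 23 (Function('L')(R, A) = Add(21, 2) = 23)
z = 23
Mul(Add(s, Pow(Add(-20927, -16502), -1)), Add(24008, z)) = Mul(Add(221, Pow(Add(-20927, -16502), -1)), Add(24008, 23)) = Mul(Add(221, Pow(-37429, -1)), 24031) = Mul(Add(221, Rational(-1, 37429)), 24031) = Mul(Rational(8271808, 37429), 24031) = Rational(28397116864, 5347)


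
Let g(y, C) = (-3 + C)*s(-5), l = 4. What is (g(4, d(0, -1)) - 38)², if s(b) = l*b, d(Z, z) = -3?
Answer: 6724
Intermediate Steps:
s(b) = 4*b
g(y, C) = 60 - 20*C (g(y, C) = (-3 + C)*(4*(-5)) = (-3 + C)*(-20) = 60 - 20*C)
(g(4, d(0, -1)) - 38)² = ((60 - 20*(-3)) - 38)² = ((60 + 60) - 38)² = (120 - 38)² = 82² = 6724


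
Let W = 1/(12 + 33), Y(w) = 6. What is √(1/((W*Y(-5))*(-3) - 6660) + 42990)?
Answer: 5*√1907076294938/33302 ≈ 207.34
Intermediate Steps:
W = 1/45 ≈ 0.022222
√(1/((W*Y(-5))*(-3) - 6660) + 42990) = √(1/(((1/45)*6)*(-3) - 6660) + 42990) = √(1/((2/15)*(-3) - 6660) + 42990) = √(1/(-⅖ - 6660) + 42990) = √(1/(-33302/5) + 42990) = √(-5/33302 + 42990) = √(1431652975/33302) = 5*√1907076294938/33302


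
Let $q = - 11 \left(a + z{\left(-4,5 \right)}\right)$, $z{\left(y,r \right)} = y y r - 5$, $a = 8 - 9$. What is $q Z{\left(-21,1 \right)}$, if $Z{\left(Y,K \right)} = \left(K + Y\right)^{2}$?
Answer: $-325600$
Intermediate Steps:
$a = -1$ ($a = 8 - 9 = -1$)
$z{\left(y,r \right)} = -5 + r y^{2}$ ($z{\left(y,r \right)} = y^{2} r - 5 = r y^{2} - 5 = -5 + r y^{2}$)
$q = -814$ ($q = - 11 \left(-1 - \left(5 - 5 \left(-4\right)^{2}\right)\right) = - 11 \left(-1 + \left(-5 + 5 \cdot 16\right)\right) = - 11 \left(-1 + \left(-5 + 80\right)\right) = - 11 \left(-1 + 75\right) = \left(-11\right) 74 = -814$)
$q Z{\left(-21,1 \right)} = - 814 \left(1 - 21\right)^{2} = - 814 \left(-20\right)^{2} = \left(-814\right) 400 = -325600$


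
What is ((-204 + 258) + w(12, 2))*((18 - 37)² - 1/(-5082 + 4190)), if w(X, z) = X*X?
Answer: 31879287/446 ≈ 71478.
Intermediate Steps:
w(X, z) = X²
((-204 + 258) + w(12, 2))*((18 - 37)² - 1/(-5082 + 4190)) = ((-204 + 258) + 12²)*((18 - 37)² - 1/(-5082 + 4190)) = (54 + 144)*((-19)² - 1/(-892)) = 198*(361 - 1*(-1/892)) = 198*(361 + 1/892) = 198*(322013/892) = 31879287/446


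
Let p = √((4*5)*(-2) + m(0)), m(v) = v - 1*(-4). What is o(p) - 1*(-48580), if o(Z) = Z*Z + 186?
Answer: 48730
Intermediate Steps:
m(v) = 4 + v (m(v) = v + 4 = 4 + v)
p = 6*I (p = √((4*5)*(-2) + (4 + 0)) = √(20*(-2) + 4) = √(-40 + 4) = √(-36) = 6*I ≈ 6.0*I)
o(Z) = 186 + Z² (o(Z) = Z² + 186 = 186 + Z²)
o(p) - 1*(-48580) = (186 + (6*I)²) - 1*(-48580) = (186 - 36) + 48580 = 150 + 48580 = 48730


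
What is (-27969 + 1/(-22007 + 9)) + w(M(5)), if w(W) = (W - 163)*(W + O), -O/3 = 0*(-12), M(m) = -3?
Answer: -604307059/21998 ≈ -27471.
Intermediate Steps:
O = 0 (O = -0*(-12) = -3*0 = 0)
w(W) = W*(-163 + W) (w(W) = (W - 163)*(W + 0) = (-163 + W)*W = W*(-163 + W))
(-27969 + 1/(-22007 + 9)) + w(M(5)) = (-27969 + 1/(-22007 + 9)) - 3*(-163 - 3) = (-27969 + 1/(-21998)) - 3*(-166) = (-27969 - 1/21998) + 498 = -615262063/21998 + 498 = -604307059/21998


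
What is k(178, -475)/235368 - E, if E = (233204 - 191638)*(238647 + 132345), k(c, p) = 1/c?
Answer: -646056049218789887/41895504 ≈ -1.5421e+10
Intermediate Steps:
E = 15420653472 (E = 41566*370992 = 15420653472)
k(178, -475)/235368 - E = 1/(178*235368) - 1*15420653472 = (1/178)*(1/235368) - 15420653472 = 1/41895504 - 15420653472 = -646056049218789887/41895504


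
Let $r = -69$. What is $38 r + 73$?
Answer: $-2549$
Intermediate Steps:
$38 r + 73 = 38 \left(-69\right) + 73 = -2622 + 73 = -2549$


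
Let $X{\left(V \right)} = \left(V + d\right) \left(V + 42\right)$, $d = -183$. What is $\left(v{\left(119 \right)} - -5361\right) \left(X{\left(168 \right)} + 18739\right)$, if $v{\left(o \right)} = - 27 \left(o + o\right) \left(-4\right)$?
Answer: $484272285$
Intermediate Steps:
$X{\left(V \right)} = \left(-183 + V\right) \left(42 + V\right)$ ($X{\left(V \right)} = \left(V - 183\right) \left(V + 42\right) = \left(-183 + V\right) \left(42 + V\right)$)
$v{\left(o \right)} = 216 o$ ($v{\left(o \right)} = - 27 \cdot 2 o \left(-4\right) = - 54 o \left(-4\right) = 216 o$)
$\left(v{\left(119 \right)} - -5361\right) \left(X{\left(168 \right)} + 18739\right) = \left(216 \cdot 119 - -5361\right) \left(\left(-7686 + 168^{2} - 23688\right) + 18739\right) = \left(25704 + \left(-13081 + 18442\right)\right) \left(\left(-7686 + 28224 - 23688\right) + 18739\right) = \left(25704 + 5361\right) \left(-3150 + 18739\right) = 31065 \cdot 15589 = 484272285$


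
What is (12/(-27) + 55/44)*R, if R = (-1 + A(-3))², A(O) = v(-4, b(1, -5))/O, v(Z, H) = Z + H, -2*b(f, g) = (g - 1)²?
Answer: 10469/324 ≈ 32.312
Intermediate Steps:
b(f, g) = -(-1 + g)²/2 (b(f, g) = -(g - 1)²/2 = -(-1 + g)²/2)
v(Z, H) = H + Z
A(O) = -22/O (A(O) = (-(-1 - 5)²/2 - 4)/O = (-½*(-6)² - 4)/O = (-½*36 - 4)/O = (-18 - 4)/O = -22/O)
R = 361/9 (R = (-1 - 22/(-3))² = (-1 - 22*(-⅓))² = (-1 + 22/3)² = (19/3)² = 361/9 ≈ 40.111)
(12/(-27) + 55/44)*R = (12/(-27) + 55/44)*(361/9) = (12*(-1/27) + 55*(1/44))*(361/9) = (-4/9 + 5/4)*(361/9) = (29/36)*(361/9) = 10469/324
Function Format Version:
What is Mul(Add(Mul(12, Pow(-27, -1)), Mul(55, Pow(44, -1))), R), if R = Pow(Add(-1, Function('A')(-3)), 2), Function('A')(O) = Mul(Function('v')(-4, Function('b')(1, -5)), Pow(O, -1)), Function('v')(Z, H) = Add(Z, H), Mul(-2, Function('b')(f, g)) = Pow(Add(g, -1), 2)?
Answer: Rational(10469, 324) ≈ 32.312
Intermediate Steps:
Function('b')(f, g) = Mul(Rational(-1, 2), Pow(Add(-1, g), 2)) (Function('b')(f, g) = Mul(Rational(-1, 2), Pow(Add(g, -1), 2)) = Mul(Rational(-1, 2), Pow(Add(-1, g), 2)))
Function('v')(Z, H) = Add(H, Z)
Function('A')(O) = Mul(-22, Pow(O, -1)) (Function('A')(O) = Mul(Add(Mul(Rational(-1, 2), Pow(Add(-1, -5), 2)), -4), Pow(O, -1)) = Mul(Add(Mul(Rational(-1, 2), Pow(-6, 2)), -4), Pow(O, -1)) = Mul(Add(Mul(Rational(-1, 2), 36), -4), Pow(O, -1)) = Mul(Add(-18, -4), Pow(O, -1)) = Mul(-22, Pow(O, -1)))
R = Rational(361, 9) (R = Pow(Add(-1, Mul(-22, Pow(-3, -1))), 2) = Pow(Add(-1, Mul(-22, Rational(-1, 3))), 2) = Pow(Add(-1, Rational(22, 3)), 2) = Pow(Rational(19, 3), 2) = Rational(361, 9) ≈ 40.111)
Mul(Add(Mul(12, Pow(-27, -1)), Mul(55, Pow(44, -1))), R) = Mul(Add(Mul(12, Pow(-27, -1)), Mul(55, Pow(44, -1))), Rational(361, 9)) = Mul(Add(Mul(12, Rational(-1, 27)), Mul(55, Rational(1, 44))), Rational(361, 9)) = Mul(Add(Rational(-4, 9), Rational(5, 4)), Rational(361, 9)) = Mul(Rational(29, 36), Rational(361, 9)) = Rational(10469, 324)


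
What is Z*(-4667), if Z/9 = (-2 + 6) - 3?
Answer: -42003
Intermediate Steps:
Z = 9 (Z = 9*((-2 + 6) - 3) = 9*(4 - 3) = 9*1 = 9)
Z*(-4667) = 9*(-4667) = -42003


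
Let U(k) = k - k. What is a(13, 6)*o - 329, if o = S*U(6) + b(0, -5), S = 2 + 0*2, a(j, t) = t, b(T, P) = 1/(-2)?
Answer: -332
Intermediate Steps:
b(T, P) = -½
U(k) = 0
S = 2 (S = 2 + 0 = 2)
o = -½ (o = 2*0 - ½ = 0 - ½ = -½ ≈ -0.50000)
a(13, 6)*o - 329 = 6*(-½) - 329 = -3 - 329 = -332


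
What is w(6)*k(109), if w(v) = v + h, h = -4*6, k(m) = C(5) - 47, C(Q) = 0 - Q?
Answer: 936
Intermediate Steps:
C(Q) = -Q
k(m) = -52 (k(m) = -1*5 - 47 = -5 - 47 = -52)
h = -24
w(v) = -24 + v (w(v) = v - 24 = -24 + v)
w(6)*k(109) = (-24 + 6)*(-52) = -18*(-52) = 936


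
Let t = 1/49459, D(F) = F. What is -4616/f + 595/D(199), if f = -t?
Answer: 45432246651/199 ≈ 2.2830e+8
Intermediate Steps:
t = 1/49459 ≈ 2.0219e-5
f = -1/49459 (f = -1*1/49459 = -1/49459 ≈ -2.0219e-5)
-4616/f + 595/D(199) = -4616/(-1/49459) + 595/199 = -4616*(-49459) + 595*(1/199) = 228302744 + 595/199 = 45432246651/199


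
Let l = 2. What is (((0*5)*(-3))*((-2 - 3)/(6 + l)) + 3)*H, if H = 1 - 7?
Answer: -18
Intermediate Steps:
H = -6
(((0*5)*(-3))*((-2 - 3)/(6 + l)) + 3)*H = (((0*5)*(-3))*((-2 - 3)/(6 + 2)) + 3)*(-6) = ((0*(-3))*(-5/8) + 3)*(-6) = (0*(-5*⅛) + 3)*(-6) = (0*(-5/8) + 3)*(-6) = (0 + 3)*(-6) = 3*(-6) = -18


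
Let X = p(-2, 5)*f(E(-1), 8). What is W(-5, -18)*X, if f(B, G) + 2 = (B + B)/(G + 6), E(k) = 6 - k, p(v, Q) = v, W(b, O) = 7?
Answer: 14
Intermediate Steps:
f(B, G) = -2 + 2*B/(6 + G) (f(B, G) = -2 + (B + B)/(G + 6) = -2 + (2*B)/(6 + G) = -2 + 2*B/(6 + G))
X = 2 (X = -4*(-6 + (6 - 1*(-1)) - 1*8)/(6 + 8) = -4*(-6 + (6 + 1) - 8)/14 = -4*(-6 + 7 - 8)/14 = -4*(-7)/14 = -2*(-1) = 2)
W(-5, -18)*X = 7*2 = 14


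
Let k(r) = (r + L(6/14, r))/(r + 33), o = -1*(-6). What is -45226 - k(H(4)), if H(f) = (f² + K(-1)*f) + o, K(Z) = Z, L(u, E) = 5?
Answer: -2306549/51 ≈ -45226.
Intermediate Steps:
o = 6
H(f) = 6 + f² - f (H(f) = (f² - f) + 6 = 6 + f² - f)
k(r) = (5 + r)/(33 + r) (k(r) = (r + 5)/(r + 33) = (5 + r)/(33 + r))
-45226 - k(H(4)) = -45226 - (5 + (6 + 4² - 1*4))/(33 + (6 + 4² - 1*4)) = -45226 - (5 + (6 + 16 - 4))/(33 + (6 + 16 - 4)) = -45226 - (5 + 18)/(33 + 18) = -45226 - 23/51 = -2306549/51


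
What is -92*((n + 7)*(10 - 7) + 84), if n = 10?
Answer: -12420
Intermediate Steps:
-92*((n + 7)*(10 - 7) + 84) = -92*((10 + 7)*(10 - 7) + 84) = -92*(17*3 + 84) = -92*(51 + 84) = -92*135 = -12420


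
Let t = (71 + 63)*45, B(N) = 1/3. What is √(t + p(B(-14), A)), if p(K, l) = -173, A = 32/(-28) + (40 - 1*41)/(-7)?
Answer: √5857 ≈ 76.531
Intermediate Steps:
B(N) = ⅓
A = -1 (A = 32*(-1/28) + (40 - 41)*(-⅐) = -8/7 - 1*(-⅐) = -8/7 + ⅐ = -1)
t = 6030 (t = 134*45 = 6030)
√(t + p(B(-14), A)) = √(6030 - 173) = √5857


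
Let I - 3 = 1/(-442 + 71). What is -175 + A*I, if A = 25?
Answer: -37125/371 ≈ -100.07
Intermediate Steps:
I = 1112/371 (I = 3 + 1/(-442 + 71) = 3 + 1/(-371) = 3 - 1/371 = 1112/371 ≈ 2.9973)
-175 + A*I = -175 + 25*(1112/371) = -175 + 27800/371 = -37125/371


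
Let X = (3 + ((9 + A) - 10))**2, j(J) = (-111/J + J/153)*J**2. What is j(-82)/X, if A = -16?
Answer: 420619/14994 ≈ 28.052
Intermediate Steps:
j(J) = J**2*(-111/J + J/153) (j(J) = (-111/J + J*(1/153))*J**2 = (-111/J + J/153)*J**2 = J**2*(-111/J + J/153))
X = 196 (X = (3 + ((9 - 16) - 10))**2 = (3 + (-7 - 10))**2 = (3 - 17)**2 = (-14)**2 = 196)
j(-82)/X = ((1/153)*(-82)*(-16983 + (-82)**2))/196 = ((1/153)*(-82)*(-16983 + 6724))*(1/196) = ((1/153)*(-82)*(-10259))*(1/196) = (841238/153)*(1/196) = 420619/14994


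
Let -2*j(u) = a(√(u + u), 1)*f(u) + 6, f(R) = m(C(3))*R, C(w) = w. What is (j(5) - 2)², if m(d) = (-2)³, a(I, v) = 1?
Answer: 225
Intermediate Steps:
m(d) = -8
f(R) = -8*R
j(u) = -3 + 4*u (j(u) = -(1*(-8*u) + 6)/2 = -(-8*u + 6)/2 = -(6 - 8*u)/2 = -3 + 4*u)
(j(5) - 2)² = ((-3 + 4*5) - 2)² = ((-3 + 20) - 2)² = (17 - 2)² = 15² = 225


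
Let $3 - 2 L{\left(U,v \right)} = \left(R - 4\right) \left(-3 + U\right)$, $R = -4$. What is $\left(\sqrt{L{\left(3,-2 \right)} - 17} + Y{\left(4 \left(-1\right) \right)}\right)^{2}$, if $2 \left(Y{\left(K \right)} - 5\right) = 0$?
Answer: $\frac{\left(10 + i \sqrt{62}\right)^{2}}{4} \approx 9.5 + 39.37 i$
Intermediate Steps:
$L{\left(U,v \right)} = - \frac{21}{2} + 4 U$ ($L{\left(U,v \right)} = \frac{3}{2} - \frac{\left(-4 - 4\right) \left(-3 + U\right)}{2} = \frac{3}{2} - \frac{\left(-8\right) \left(-3 + U\right)}{2} = \frac{3}{2} - \frac{24 - 8 U}{2} = \frac{3}{2} + \left(-12 + 4 U\right) = - \frac{21}{2} + 4 U$)
$Y{\left(K \right)} = 5$ ($Y{\left(K \right)} = 5 + \frac{1}{2} \cdot 0 = 5 + 0 = 5$)
$\left(\sqrt{L{\left(3,-2 \right)} - 17} + Y{\left(4 \left(-1\right) \right)}\right)^{2} = \left(\sqrt{\left(- \frac{21}{2} + 4 \cdot 3\right) - 17} + 5\right)^{2} = \left(\sqrt{\left(- \frac{21}{2} + 12\right) - 17} + 5\right)^{2} = \left(\sqrt{\frac{3}{2} - 17} + 5\right)^{2} = \left(\sqrt{- \frac{31}{2}} + 5\right)^{2} = \left(\frac{i \sqrt{62}}{2} + 5\right)^{2} = \left(5 + \frac{i \sqrt{62}}{2}\right)^{2}$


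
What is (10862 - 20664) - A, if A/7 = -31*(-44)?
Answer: -19350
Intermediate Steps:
A = 9548 (A = 7*(-31*(-44)) = 7*1364 = 9548)
(10862 - 20664) - A = (10862 - 20664) - 1*9548 = -9802 - 9548 = -19350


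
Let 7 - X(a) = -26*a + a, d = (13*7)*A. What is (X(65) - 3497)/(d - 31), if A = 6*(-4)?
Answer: 373/443 ≈ 0.84199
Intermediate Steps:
A = -24
d = -2184 (d = (13*7)*(-24) = 91*(-24) = -2184)
X(a) = 7 + 25*a (X(a) = 7 - (-26*a + a) = 7 - (-25)*a = 7 + 25*a)
(X(65) - 3497)/(d - 31) = ((7 + 25*65) - 3497)/(-2184 - 31) = ((7 + 1625) - 3497)/(-2215) = (1632 - 3497)*(-1/2215) = -1865*(-1/2215) = 373/443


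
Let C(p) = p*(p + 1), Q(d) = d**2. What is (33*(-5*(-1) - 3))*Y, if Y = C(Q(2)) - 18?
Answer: 132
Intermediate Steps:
C(p) = p*(1 + p)
Y = 2 (Y = 2**2*(1 + 2**2) - 18 = 4*(1 + 4) - 18 = 4*5 - 18 = 20 - 18 = 2)
(33*(-5*(-1) - 3))*Y = (33*(-5*(-1) - 3))*2 = (33*(5 - 3))*2 = (33*2)*2 = 66*2 = 132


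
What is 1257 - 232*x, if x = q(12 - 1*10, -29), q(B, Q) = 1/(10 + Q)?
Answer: 24115/19 ≈ 1269.2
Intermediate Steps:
x = -1/19 (x = 1/(10 - 29) = 1/(-19) = -1/19 ≈ -0.052632)
1257 - 232*x = 1257 - 232*(-1/19) = 1257 + 232/19 = 24115/19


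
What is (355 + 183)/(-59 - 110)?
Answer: -538/169 ≈ -3.1834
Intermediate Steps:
(355 + 183)/(-59 - 110) = 538/(-169) = 538*(-1/169) = -538/169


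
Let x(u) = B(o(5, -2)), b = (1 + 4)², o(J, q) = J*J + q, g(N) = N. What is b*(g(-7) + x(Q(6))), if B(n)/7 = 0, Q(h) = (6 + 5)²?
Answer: -175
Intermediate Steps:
o(J, q) = q + J² (o(J, q) = J² + q = q + J²)
b = 25 (b = 5² = 25)
Q(h) = 121 (Q(h) = 11² = 121)
B(n) = 0 (B(n) = 7*0 = 0)
x(u) = 0
b*(g(-7) + x(Q(6))) = 25*(-7 + 0) = 25*(-7) = -175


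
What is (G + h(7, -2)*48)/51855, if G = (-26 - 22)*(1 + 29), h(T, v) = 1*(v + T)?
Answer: -80/3457 ≈ -0.023141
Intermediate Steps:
h(T, v) = T + v (h(T, v) = 1*(T + v) = T + v)
G = -1440 (G = -48*30 = -1440)
(G + h(7, -2)*48)/51855 = (-1440 + (7 - 2)*48)/51855 = (-1440 + 5*48)*(1/51855) = (-1440 + 240)*(1/51855) = -1200*1/51855 = -80/3457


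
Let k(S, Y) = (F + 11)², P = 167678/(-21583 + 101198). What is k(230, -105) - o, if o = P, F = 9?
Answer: 31678322/79615 ≈ 397.89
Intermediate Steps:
P = 167678/79615 ≈ 2.1061
k(S, Y) = 400 (k(S, Y) = (9 + 11)² = 20² = 400)
o = 167678/79615 ≈ 2.1061
k(230, -105) - o = 400 - 1*167678/79615 = 400 - 167678/79615 = 31678322/79615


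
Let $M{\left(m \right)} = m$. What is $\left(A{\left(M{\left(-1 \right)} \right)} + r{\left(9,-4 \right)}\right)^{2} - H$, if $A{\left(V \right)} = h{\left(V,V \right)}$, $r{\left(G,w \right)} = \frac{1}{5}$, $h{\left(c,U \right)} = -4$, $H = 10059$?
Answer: $- \frac{251114}{25} \approx -10045.0$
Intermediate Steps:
$r{\left(G,w \right)} = \frac{1}{5}$
$A{\left(V \right)} = -4$
$\left(A{\left(M{\left(-1 \right)} \right)} + r{\left(9,-4 \right)}\right)^{2} - H = \left(-4 + \frac{1}{5}\right)^{2} - 10059 = \left(- \frac{19}{5}\right)^{2} - 10059 = \frac{361}{25} - 10059 = - \frac{251114}{25}$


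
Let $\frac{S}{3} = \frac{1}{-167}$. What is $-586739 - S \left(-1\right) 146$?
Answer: $- \frac{97985851}{167} \approx -5.8674 \cdot 10^{5}$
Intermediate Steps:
$S = - \frac{3}{167}$ ($S = \frac{3}{-167} = 3 \left(- \frac{1}{167}\right) = - \frac{3}{167} \approx -0.017964$)
$-586739 - S \left(-1\right) 146 = -586739 - \left(- \frac{3}{167}\right) \left(-1\right) 146 = -586739 - \frac{3}{167} \cdot 146 = -586739 - \frac{438}{167} = - \frac{97985851}{167}$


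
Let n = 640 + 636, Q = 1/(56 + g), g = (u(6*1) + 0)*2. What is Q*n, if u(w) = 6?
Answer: 319/17 ≈ 18.765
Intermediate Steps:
g = 12 (g = (6 + 0)*2 = 6*2 = 12)
Q = 1/68 (Q = 1/(56 + 12) = 1/68 ≈ 0.014706)
n = 1276
Q*n = (1/68)*1276 = 319/17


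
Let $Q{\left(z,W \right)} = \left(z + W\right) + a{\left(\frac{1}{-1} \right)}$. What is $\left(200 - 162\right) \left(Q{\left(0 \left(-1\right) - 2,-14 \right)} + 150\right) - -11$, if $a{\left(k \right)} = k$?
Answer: $5065$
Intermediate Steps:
$Q{\left(z,W \right)} = -1 + W + z$ ($Q{\left(z,W \right)} = \left(z + W\right) + \frac{1}{-1} = \left(W + z\right) - 1 = -1 + W + z$)
$\left(200 - 162\right) \left(Q{\left(0 \left(-1\right) - 2,-14 \right)} + 150\right) - -11 = \left(200 - 162\right) \left(\left(-1 - 14 + \left(0 \left(-1\right) - 2\right)\right) + 150\right) - -11 = 38 \left(\left(-1 - 14 + \left(0 - 2\right)\right) + 150\right) + 11 = 38 \left(\left(-1 - 14 - 2\right) + 150\right) + 11 = 38 \left(-17 + 150\right) + 11 = 38 \cdot 133 + 11 = 5054 + 11 = 5065$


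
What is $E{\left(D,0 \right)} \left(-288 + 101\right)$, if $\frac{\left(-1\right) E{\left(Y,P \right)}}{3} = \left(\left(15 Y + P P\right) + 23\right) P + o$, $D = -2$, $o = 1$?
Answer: $561$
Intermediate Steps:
$E{\left(Y,P \right)} = -3 - 3 P \left(23 + P^{2} + 15 Y\right)$ ($E{\left(Y,P \right)} = - 3 \left(\left(\left(15 Y + P P\right) + 23\right) P + 1\right) = - 3 \left(\left(\left(15 Y + P^{2}\right) + 23\right) P + 1\right) = - 3 \left(\left(\left(P^{2} + 15 Y\right) + 23\right) P + 1\right) = - 3 \left(\left(23 + P^{2} + 15 Y\right) P + 1\right) = - 3 \left(P \left(23 + P^{2} + 15 Y\right) + 1\right) = - 3 \left(1 + P \left(23 + P^{2} + 15 Y\right)\right) = -3 - 3 P \left(23 + P^{2} + 15 Y\right)$)
$E{\left(D,0 \right)} \left(-288 + 101\right) = \left(-3 - 0 - 3 \cdot 0^{3} - 0 \left(-2\right)\right) \left(-288 + 101\right) = \left(-3 + 0 - 0 + 0\right) \left(-187\right) = \left(-3 + 0 + 0 + 0\right) \left(-187\right) = \left(-3\right) \left(-187\right) = 561$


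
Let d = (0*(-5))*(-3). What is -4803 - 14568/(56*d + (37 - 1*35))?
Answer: -12087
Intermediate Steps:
d = 0 (d = 0*(-3) = 0)
-4803 - 14568/(56*d + (37 - 1*35)) = -4803 - 14568/(56*0 + (37 - 1*35)) = -4803 - 14568/(0 + (37 - 35)) = -4803 - 14568/(0 + 2) = -4803 - 14568/2 = -4803 - 14568*½ = -4803 - 7284 = -12087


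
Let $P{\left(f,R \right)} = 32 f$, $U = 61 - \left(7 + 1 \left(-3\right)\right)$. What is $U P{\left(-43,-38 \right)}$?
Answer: $-78432$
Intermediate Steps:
$U = 57$ ($U = 61 - \left(7 - 3\right) = 61 - 4 = 57$)
$U P{\left(-43,-38 \right)} = 57 \cdot 32 \left(-43\right) = 57 \left(-1376\right) = -78432$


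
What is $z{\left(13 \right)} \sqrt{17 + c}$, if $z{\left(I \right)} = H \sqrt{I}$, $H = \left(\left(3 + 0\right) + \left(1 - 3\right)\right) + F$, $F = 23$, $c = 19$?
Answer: $144 \sqrt{13} \approx 519.2$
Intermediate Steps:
$H = 24$ ($H = \left(\left(3 + 0\right) + \left(1 - 3\right)\right) + 23 = \left(3 + \left(1 - 3\right)\right) + 23 = \left(3 - 2\right) + 23 = 1 + 23 = 24$)
$z{\left(I \right)} = 24 \sqrt{I}$
$z{\left(13 \right)} \sqrt{17 + c} = 24 \sqrt{13} \sqrt{17 + 19} = 24 \sqrt{13} \sqrt{36} = 24 \sqrt{13} \cdot 6 = 144 \sqrt{13}$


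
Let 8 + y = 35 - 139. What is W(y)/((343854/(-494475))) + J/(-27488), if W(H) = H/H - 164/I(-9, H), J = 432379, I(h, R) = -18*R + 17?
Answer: -136867363937/8026578464 ≈ -17.052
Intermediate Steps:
I(h, R) = 17 - 18*R
y = -112 (y = -8 + (35 - 139) = -8 - 104 = -112)
W(H) = 1 - 164/(17 - 18*H) (W(H) = H/H - 164/(17 - 18*H) = 1 - 164/(17 - 18*H))
W(y)/((343854/(-494475))) + J/(-27488) = (3*(49 + 6*(-112))/(-17 + 18*(-112)))/((343854/(-494475))) + 432379/(-27488) = (3*(49 - 672)/(-17 - 2016))/((343854*(-1/494475))) + 432379*(-1/27488) = (3*(-623)/(-2033))/(-114618/164825) - 432379/27488 = (3*(-1/2033)*(-623))*(-164825/114618) - 432379/27488 = (1869/2033)*(-164825/114618) - 432379/27488 = -772075/584006 - 432379/27488 = -136867363937/8026578464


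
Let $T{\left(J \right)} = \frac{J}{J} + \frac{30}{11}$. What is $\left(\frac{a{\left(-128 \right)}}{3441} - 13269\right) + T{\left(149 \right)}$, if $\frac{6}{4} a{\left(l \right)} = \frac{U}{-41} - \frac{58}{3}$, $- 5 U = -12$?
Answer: $- \frac{926381843482}{69835095} \approx -13265.0$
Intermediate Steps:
$U = \frac{12}{5}$ ($U = \left(- \frac{1}{5}\right) \left(-12\right) = \frac{12}{5} \approx 2.4$)
$a{\left(l \right)} = - \frac{23852}{1845}$ ($a{\left(l \right)} = \frac{2 \left(\frac{12}{5 \left(-41\right)} - \frac{58}{3}\right)}{3} = \frac{2 \left(\frac{12}{5} \left(- \frac{1}{41}\right) - \frac{58}{3}\right)}{3} = \frac{2 \left(- \frac{12}{205} - \frac{58}{3}\right)}{3} = \frac{2}{3} \left(- \frac{11926}{615}\right) = - \frac{23852}{1845}$)
$T{\left(J \right)} = \frac{41}{11}$ ($T{\left(J \right)} = 1 + 30 \cdot \frac{1}{11} = 1 + \frac{30}{11} = \frac{41}{11}$)
$\left(\frac{a{\left(-128 \right)}}{3441} - 13269\right) + T{\left(149 \right)} = \left(- \frac{23852}{1845 \cdot 3441} - 13269\right) + \frac{41}{11} = \left(\left(- \frac{23852}{1845}\right) \frac{1}{3441} - 13269\right) + \frac{41}{11} = \left(- \frac{23852}{6348645} - 13269\right) + \frac{41}{11} = - \frac{84240194357}{6348645} + \frac{41}{11} = - \frac{926381843482}{69835095}$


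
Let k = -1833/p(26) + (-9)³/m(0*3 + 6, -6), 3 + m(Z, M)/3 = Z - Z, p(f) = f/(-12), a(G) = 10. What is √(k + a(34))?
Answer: √937 ≈ 30.610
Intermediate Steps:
p(f) = -f/12 (p(f) = f*(-1/12) = -f/12)
m(Z, M) = -9 (m(Z, M) = -9 + 3*(Z - Z) = -9 + 3*0 = -9 + 0 = -9)
k = 927 (k = -1833/((-1/12*26)) + (-9)³/(-9) = -1833/(-13/6) - 729*(-⅑) = -1833*(-6/13) + 81 = 846 + 81 = 927)
√(k + a(34)) = √(927 + 10) = √937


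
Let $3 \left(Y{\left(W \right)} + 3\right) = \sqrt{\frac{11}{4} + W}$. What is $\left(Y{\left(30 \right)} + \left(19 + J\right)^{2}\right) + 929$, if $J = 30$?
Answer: $3327 + \frac{\sqrt{131}}{6} \approx 3328.9$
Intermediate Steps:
$Y{\left(W \right)} = -3 + \frac{\sqrt{\frac{11}{4} + W}}{3}$
$\left(Y{\left(30 \right)} + \left(19 + J\right)^{2}\right) + 929 = \left(\left(-3 + \frac{\sqrt{11 + 4 \cdot 30}}{6}\right) + \left(19 + 30\right)^{2}\right) + 929 = \left(\left(-3 + \frac{\sqrt{11 + 120}}{6}\right) + 49^{2}\right) + 929 = \left(\left(-3 + \frac{\sqrt{131}}{6}\right) + 2401\right) + 929 = \left(2398 + \frac{\sqrt{131}}{6}\right) + 929 = 3327 + \frac{\sqrt{131}}{6}$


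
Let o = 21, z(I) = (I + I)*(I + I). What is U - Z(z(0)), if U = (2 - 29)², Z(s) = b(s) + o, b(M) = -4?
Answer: 712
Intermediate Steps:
z(I) = 4*I² (z(I) = (2*I)*(2*I) = 4*I²)
Z(s) = 17 (Z(s) = -4 + 21 = 17)
U = 729 (U = (-27)² = 729)
U - Z(z(0)) = 729 - 1*17 = 729 - 17 = 712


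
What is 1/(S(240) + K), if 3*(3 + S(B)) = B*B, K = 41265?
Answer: 1/60462 ≈ 1.6539e-5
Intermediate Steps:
S(B) = -3 + B²/3 (S(B) = -3 + (B*B)/3 = -3 + B²/3)
1/(S(240) + K) = 1/((-3 + (⅓)*240²) + 41265) = 1/((-3 + (⅓)*57600) + 41265) = 1/((-3 + 19200) + 41265) = 1/(19197 + 41265) = 1/60462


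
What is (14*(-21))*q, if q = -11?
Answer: 3234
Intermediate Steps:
(14*(-21))*q = (14*(-21))*(-11) = -294*(-11) = 3234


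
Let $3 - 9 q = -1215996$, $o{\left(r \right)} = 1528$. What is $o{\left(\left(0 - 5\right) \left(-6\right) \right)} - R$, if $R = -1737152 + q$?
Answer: $1603569$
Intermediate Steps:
$q = 135111$ ($q = \frac{1}{3} - - \frac{405332}{3} = \frac{1}{3} + \frac{405332}{3} = 135111$)
$R = -1602041$ ($R = -1737152 + 135111 = -1602041$)
$o{\left(\left(0 - 5\right) \left(-6\right) \right)} - R = 1528 - -1602041 = 1528 + 1602041 = 1603569$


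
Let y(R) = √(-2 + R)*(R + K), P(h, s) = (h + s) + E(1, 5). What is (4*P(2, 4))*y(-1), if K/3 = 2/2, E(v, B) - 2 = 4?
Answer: 96*I*√3 ≈ 166.28*I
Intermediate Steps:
E(v, B) = 6 (E(v, B) = 2 + 4 = 6)
K = 3 (K = 3*(2/2) = 3*(2*(½)) = 3*1 = 3)
P(h, s) = 6 + h + s (P(h, s) = (h + s) + 6 = 6 + h + s)
y(R) = √(-2 + R)*(3 + R) (y(R) = √(-2 + R)*(R + 3) = √(-2 + R)*(3 + R))
(4*P(2, 4))*y(-1) = (4*(6 + 2 + 4))*(√(-2 - 1)*(3 - 1)) = (4*12)*(√(-3)*2) = 48*((I*√3)*2) = 48*(2*I*√3) = 96*I*√3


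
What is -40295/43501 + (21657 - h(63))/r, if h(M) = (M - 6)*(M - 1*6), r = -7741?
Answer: -1112690003/336741241 ≈ -3.3043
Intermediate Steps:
h(M) = (-6 + M)² (h(M) = (-6 + M)*(M - 6) = (-6 + M)*(-6 + M) = (-6 + M)²)
-40295/43501 + (21657 - h(63))/r = -40295/43501 + (21657 - (-6 + 63)²)/(-7741) = -40295*1/43501 + (21657 - 1*57²)*(-1/7741) = -40295/43501 + (21657 - 1*3249)*(-1/7741) = -40295/43501 + (21657 - 3249)*(-1/7741) = -40295/43501 + 18408*(-1/7741) = -40295/43501 - 18408/7741 = -1112690003/336741241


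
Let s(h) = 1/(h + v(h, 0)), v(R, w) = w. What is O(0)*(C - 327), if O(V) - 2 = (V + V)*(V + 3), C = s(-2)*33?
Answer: -687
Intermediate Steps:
s(h) = 1/h (s(h) = 1/(h + 0) = 1/h)
C = -33/2 (C = 33/(-2) = -½*33 = -33/2 ≈ -16.500)
O(V) = 2 + 2*V*(3 + V) (O(V) = 2 + (V + V)*(V + 3) = 2 + (2*V)*(3 + V) = 2 + 2*V*(3 + V))
O(0)*(C - 327) = (2 + 2*0² + 6*0)*(-33/2 - 327) = (2 + 2*0 + 0)*(-687/2) = (2 + 0 + 0)*(-687/2) = 2*(-687/2) = -687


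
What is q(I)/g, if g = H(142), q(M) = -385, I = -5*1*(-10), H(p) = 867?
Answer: -385/867 ≈ -0.44406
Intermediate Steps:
I = 50 (I = -5*(-10) = 50)
g = 867
q(I)/g = -385/867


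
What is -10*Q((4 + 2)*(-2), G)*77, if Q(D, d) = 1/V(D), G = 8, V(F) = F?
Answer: 385/6 ≈ 64.167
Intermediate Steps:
Q(D, d) = 1/D
-10*Q((4 + 2)*(-2), G)*77 = -10*(-1/(2*(4 + 2)))*77 = -10/(6*(-2))*77 = -10/(-12)*77 = -10*(-1/12)*77 = (5/6)*77 = 385/6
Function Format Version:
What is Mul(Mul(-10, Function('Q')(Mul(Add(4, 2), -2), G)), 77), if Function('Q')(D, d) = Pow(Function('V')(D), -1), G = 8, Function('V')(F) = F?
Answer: Rational(385, 6) ≈ 64.167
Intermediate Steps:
Function('Q')(D, d) = Pow(D, -1)
Mul(Mul(-10, Function('Q')(Mul(Add(4, 2), -2), G)), 77) = Mul(Mul(-10, Pow(Mul(Add(4, 2), -2), -1)), 77) = Mul(Mul(-10, Pow(Mul(6, -2), -1)), 77) = Mul(Mul(-10, Pow(-12, -1)), 77) = Mul(Mul(-10, Rational(-1, 12)), 77) = Mul(Rational(5, 6), 77) = Rational(385, 6)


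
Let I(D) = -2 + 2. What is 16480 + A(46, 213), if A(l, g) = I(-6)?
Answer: 16480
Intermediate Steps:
I(D) = 0
A(l, g) = 0
16480 + A(46, 213) = 16480 + 0 = 16480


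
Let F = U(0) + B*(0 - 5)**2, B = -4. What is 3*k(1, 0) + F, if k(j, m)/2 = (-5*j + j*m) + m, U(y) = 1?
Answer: -129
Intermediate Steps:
k(j, m) = -10*j + 2*m + 2*j*m (k(j, m) = 2*((-5*j + j*m) + m) = 2*(m - 5*j + j*m) = -10*j + 2*m + 2*j*m)
F = -99 (F = 1 - 4*(0 - 5)**2 = 1 - 4*(-5)**2 = 1 - 4*25 = 1 - 100 = -99)
3*k(1, 0) + F = 3*(-10*1 + 2*0 + 2*1*0) - 99 = 3*(-10 + 0 + 0) - 99 = 3*(-10) - 99 = -30 - 99 = -129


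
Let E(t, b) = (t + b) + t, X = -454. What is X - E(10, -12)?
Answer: -462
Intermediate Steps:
E(t, b) = b + 2*t (E(t, b) = (b + t) + t = b + 2*t)
X - E(10, -12) = -454 - (-12 + 2*10) = -454 - (-12 + 20) = -454 - 1*8 = -454 - 8 = -462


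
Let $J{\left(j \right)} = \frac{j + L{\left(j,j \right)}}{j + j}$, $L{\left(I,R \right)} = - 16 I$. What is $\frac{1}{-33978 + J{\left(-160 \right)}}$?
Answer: $- \frac{2}{67971} \approx -2.9424 \cdot 10^{-5}$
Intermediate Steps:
$J{\left(j \right)} = - \frac{15}{2}$ ($J{\left(j \right)} = \frac{j - 16 j}{j + j} = \frac{\left(-15\right) j}{2 j} = - 15 j \frac{1}{2 j} = - \frac{15}{2}$)
$\frac{1}{-33978 + J{\left(-160 \right)}} = \frac{1}{-33978 - \frac{15}{2}} = \frac{1}{- \frac{67971}{2}} = - \frac{2}{67971}$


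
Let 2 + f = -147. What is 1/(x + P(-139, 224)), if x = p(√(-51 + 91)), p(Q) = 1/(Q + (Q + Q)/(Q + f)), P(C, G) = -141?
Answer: -121649080/17152486839 - 43726*√10/17152486839 ≈ -0.0071003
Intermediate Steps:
f = -149 (f = -2 - 147 = -149)
p(Q) = 1/(Q + 2*Q/(-149 + Q)) (p(Q) = 1/(Q + (Q + Q)/(Q - 149)) = 1/(Q + (2*Q)/(-149 + Q)) = 1/(Q + 2*Q/(-149 + Q)))
x = √10*(-149 + 2*√10)/(20*(-147 + 2*√10)) (x = (-149 + √(-51 + 91))/((√(-51 + 91))*(-147 + √(-51 + 91))) = (-149 + √40)/((√40)*(-147 + √40)) = (-149 + 2*√10)/(((2*√10))*(-147 + 2*√10)) = (√10/20)*(-149 + 2*√10)/(-147 + 2*√10) = √10*(-149 + 2*√10)/(20*(-147 + 2*√10)) ≈ 0.16036)
1/(x + P(-139, 224)) = 1/((2/21569 + 21863*√10/431380) - 141) = 1/(-3041227/21569 + 21863*√10/431380)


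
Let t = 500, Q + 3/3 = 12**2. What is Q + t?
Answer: 643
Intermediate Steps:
Q = 143 (Q = -1 + 12**2 = -1 + 144 = 143)
Q + t = 143 + 500 = 643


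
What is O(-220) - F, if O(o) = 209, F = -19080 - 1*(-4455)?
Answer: 14834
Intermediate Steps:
F = -14625 (F = -19080 + 4455 = -14625)
O(-220) - F = 209 - 1*(-14625) = 209 + 14625 = 14834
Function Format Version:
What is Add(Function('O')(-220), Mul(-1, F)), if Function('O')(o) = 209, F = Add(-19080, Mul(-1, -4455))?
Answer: 14834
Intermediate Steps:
F = -14625 (F = Add(-19080, 4455) = -14625)
Add(Function('O')(-220), Mul(-1, F)) = Add(209, Mul(-1, -14625)) = Add(209, 14625) = 14834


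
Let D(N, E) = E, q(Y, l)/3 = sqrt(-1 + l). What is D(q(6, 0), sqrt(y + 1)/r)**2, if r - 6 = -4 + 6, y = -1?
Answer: 0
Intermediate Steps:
q(Y, l) = 3*sqrt(-1 + l)
r = 8 (r = 6 + (-4 + 6) = 6 + 2 = 8)
D(q(6, 0), sqrt(y + 1)/r)**2 = (sqrt(-1 + 1)/8)**2 = (sqrt(0)*(1/8))**2 = (0*(1/8))**2 = 0**2 = 0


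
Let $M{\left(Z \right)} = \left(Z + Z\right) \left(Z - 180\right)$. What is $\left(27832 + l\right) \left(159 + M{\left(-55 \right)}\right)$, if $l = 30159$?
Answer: $1508287919$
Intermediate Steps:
$M{\left(Z \right)} = 2 Z \left(-180 + Z\right)$
$\left(27832 + l\right) \left(159 + M{\left(-55 \right)}\right) = \left(27832 + 30159\right) \left(159 + 2 \left(-55\right) \left(-180 - 55\right)\right) = 57991 \left(159 + 2 \left(-55\right) \left(-235\right)\right) = 57991 \left(159 + 25850\right) = 57991 \cdot 26009 = 1508287919$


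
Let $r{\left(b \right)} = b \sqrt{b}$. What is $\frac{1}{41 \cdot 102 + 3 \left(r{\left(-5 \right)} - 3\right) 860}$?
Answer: $\frac{i}{6 \left(- 593 i + 2150 \sqrt{5}\right)} \approx -4.2121 \cdot 10^{-6} + 3.4148 \cdot 10^{-5} i$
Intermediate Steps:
$r{\left(b \right)} = b^{\frac{3}{2}}$
$\frac{1}{41 \cdot 102 + 3 \left(r{\left(-5 \right)} - 3\right) 860} = \frac{1}{41 \cdot 102 + 3 \left(\left(-5\right)^{\frac{3}{2}} - 3\right) 860} = \frac{1}{4182 + 3 \left(- 5 i \sqrt{5} - 3\right) 860} = \frac{1}{4182 + 3 \left(-3 - 5 i \sqrt{5}\right) 860} = \frac{1}{4182 + \left(-9 - 15 i \sqrt{5}\right) 860} = \frac{1}{4182 - \left(7740 + 12900 i \sqrt{5}\right)} = \frac{1}{-3558 - 12900 i \sqrt{5}}$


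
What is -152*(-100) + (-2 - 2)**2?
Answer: 15216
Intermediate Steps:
-152*(-100) + (-2 - 2)**2 = 15200 + (-4)**2 = 15200 + 16 = 15216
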